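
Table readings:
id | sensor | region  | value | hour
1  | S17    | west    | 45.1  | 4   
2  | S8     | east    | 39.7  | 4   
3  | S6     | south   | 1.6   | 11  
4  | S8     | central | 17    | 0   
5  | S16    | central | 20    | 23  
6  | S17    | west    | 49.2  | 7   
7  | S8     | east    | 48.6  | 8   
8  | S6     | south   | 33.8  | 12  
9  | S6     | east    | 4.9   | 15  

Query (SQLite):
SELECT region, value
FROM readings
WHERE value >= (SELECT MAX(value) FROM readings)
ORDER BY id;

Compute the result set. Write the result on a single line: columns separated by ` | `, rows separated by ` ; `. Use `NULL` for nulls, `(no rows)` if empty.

west | 49.2

Scalar subquery: MAX(value) over all readings rows = 49.2.
Keep rows where value >= that value.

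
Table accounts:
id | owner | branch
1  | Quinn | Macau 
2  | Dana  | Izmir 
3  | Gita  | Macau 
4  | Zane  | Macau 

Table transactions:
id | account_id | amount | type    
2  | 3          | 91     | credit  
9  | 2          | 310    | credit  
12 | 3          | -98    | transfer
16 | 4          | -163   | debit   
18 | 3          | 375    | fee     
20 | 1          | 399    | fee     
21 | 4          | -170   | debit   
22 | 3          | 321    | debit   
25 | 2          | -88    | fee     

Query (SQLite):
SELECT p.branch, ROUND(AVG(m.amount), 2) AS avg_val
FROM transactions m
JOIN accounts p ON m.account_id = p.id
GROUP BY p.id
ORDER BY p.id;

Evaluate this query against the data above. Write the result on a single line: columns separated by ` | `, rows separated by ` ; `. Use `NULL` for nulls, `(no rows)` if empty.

Macau | 399 ; Izmir | 111 ; Macau | 172.25 ; Macau | -166.5

Join each transactions row to its accounts via account_id.
Group joined rows by accounts.id; compute ROUND(AVG(m.amount), 2) per group.
  1: ids {20} → ROUND(AVG(m.amount), 2)=399
  2: ids {9, 25} → ROUND(AVG(m.amount), 2)=111
  3: ids {2, 12, 18, 22} → ROUND(AVG(m.amount), 2)=172.25
  4: ids {16, 21} → ROUND(AVG(m.amount), 2)=-166.5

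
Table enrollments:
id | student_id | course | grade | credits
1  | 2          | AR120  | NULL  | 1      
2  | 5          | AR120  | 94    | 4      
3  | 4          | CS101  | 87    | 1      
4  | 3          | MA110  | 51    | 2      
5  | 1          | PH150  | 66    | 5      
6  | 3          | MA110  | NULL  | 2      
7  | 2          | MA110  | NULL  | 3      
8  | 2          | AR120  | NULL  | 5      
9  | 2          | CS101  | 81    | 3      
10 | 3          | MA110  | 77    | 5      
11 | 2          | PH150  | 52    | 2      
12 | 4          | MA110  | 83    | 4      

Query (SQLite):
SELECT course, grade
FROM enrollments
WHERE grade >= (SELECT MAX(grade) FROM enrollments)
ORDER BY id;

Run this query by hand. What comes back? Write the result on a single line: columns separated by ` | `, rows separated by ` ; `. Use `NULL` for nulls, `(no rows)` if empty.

AR120 | 94

Scalar subquery: MAX(grade) over all enrollments rows = 94.
Keep rows where grade >= that value.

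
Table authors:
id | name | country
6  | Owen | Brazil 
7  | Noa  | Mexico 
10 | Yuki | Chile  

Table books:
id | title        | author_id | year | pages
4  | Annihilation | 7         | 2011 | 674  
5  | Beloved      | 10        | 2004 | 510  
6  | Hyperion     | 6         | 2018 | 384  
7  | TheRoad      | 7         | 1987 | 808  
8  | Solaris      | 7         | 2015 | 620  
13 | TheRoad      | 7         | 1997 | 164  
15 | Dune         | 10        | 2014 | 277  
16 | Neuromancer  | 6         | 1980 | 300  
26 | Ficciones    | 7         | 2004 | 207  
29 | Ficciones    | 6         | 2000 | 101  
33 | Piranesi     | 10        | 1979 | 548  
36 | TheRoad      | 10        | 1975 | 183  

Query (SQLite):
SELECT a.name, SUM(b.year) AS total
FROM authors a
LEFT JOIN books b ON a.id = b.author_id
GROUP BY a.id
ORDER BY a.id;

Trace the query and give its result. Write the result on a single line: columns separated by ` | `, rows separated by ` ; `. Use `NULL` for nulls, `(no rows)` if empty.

LEFT JOIN keeps every authors row; unmatched ones get NULL for books columns.
Group by authors.id and compute SUM(b.year). SUM over an all-NULL group is NULL.
  6: ids {6, 16, 29} → SUM(b.year)=5998
  7: ids {4, 7, 8, 13, 26} → SUM(b.year)=10014
  10: ids {5, 15, 33, 36} → SUM(b.year)=7972

Owen | 5998 ; Noa | 10014 ; Yuki | 7972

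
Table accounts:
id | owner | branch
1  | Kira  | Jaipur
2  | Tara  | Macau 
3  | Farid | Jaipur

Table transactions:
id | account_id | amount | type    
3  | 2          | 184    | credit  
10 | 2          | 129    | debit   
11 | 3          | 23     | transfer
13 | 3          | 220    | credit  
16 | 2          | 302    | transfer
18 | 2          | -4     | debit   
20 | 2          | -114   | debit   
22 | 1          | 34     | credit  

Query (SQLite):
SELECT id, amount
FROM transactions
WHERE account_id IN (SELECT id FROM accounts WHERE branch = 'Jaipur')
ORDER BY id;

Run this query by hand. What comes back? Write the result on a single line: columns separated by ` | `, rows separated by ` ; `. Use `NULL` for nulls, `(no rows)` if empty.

11 | 23 ; 13 | 220 ; 22 | 34

Inner query: accounts.id where branch = 'Jaipur'.
Outer: keep transactions rows whose account_id is in that set.
Inner query → {1, 3}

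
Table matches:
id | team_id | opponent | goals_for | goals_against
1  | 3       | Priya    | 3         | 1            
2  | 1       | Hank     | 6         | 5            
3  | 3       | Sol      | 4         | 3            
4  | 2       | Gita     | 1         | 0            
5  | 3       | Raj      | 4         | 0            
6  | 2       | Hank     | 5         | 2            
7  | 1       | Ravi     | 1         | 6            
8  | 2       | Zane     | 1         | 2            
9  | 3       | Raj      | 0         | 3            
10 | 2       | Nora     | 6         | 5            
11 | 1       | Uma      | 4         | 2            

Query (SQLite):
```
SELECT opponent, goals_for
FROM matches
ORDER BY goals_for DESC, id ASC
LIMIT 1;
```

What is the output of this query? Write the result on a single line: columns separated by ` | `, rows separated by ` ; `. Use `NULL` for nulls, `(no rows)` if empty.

Hank | 6

Sort by goals_for desc, tiebreak id asc: (6, id=2), (6, id=10), (5, id=6), (4, id=3) …. Take first 1.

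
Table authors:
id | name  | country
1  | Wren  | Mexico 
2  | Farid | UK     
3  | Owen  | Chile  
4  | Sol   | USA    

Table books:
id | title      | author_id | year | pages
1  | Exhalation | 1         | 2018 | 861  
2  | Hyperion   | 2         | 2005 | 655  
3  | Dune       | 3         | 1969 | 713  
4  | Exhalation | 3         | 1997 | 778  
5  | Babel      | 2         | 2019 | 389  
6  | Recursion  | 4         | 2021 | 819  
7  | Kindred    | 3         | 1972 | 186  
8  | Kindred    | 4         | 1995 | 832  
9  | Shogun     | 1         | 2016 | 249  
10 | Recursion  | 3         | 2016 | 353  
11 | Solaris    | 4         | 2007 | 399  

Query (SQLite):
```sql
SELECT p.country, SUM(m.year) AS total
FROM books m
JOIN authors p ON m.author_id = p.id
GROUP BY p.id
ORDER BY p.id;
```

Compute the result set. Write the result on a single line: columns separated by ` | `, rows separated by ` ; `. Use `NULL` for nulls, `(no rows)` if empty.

Mexico | 4034 ; UK | 4024 ; Chile | 7954 ; USA | 6023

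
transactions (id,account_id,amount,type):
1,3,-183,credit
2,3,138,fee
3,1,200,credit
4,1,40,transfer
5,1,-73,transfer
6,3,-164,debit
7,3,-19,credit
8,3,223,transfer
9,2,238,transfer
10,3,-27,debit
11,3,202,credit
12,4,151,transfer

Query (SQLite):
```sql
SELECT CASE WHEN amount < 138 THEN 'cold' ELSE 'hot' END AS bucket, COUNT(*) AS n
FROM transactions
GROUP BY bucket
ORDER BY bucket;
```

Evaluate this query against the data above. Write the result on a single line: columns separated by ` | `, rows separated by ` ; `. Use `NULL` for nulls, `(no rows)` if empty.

cold | 6 ; hot | 6

Bucket rows by amount < 138 → 'cold' else 'hot'; count each bucket.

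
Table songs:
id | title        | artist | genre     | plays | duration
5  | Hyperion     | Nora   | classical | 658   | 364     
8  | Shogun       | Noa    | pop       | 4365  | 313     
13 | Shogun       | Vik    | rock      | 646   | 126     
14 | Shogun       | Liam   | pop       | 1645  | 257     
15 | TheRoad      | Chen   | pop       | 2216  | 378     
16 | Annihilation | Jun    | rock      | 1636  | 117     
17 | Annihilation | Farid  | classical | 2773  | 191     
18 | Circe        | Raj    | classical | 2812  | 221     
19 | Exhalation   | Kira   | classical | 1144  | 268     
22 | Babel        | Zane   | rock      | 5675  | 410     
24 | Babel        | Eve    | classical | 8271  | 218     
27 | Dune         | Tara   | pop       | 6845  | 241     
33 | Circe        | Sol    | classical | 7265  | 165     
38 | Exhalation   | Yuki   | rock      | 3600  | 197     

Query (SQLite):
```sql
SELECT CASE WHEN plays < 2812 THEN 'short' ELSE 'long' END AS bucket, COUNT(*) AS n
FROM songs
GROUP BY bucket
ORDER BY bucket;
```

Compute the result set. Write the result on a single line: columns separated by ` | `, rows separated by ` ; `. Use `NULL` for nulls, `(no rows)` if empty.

long | 7 ; short | 7

Bucket rows by plays < 2812 → 'short' else 'long'; count each bucket.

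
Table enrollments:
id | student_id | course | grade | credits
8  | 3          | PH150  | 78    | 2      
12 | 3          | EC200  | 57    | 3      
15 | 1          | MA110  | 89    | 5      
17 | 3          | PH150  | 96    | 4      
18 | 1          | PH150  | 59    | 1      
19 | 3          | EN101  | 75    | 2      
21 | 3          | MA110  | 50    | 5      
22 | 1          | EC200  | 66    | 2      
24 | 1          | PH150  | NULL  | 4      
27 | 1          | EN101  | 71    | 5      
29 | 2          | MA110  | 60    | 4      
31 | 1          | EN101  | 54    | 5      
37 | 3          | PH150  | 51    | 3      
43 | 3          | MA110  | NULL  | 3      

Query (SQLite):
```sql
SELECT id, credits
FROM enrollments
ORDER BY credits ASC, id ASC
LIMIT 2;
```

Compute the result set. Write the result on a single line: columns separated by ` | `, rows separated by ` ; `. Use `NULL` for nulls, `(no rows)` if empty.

18 | 1 ; 8 | 2

Sort by credits asc, tiebreak id asc: (1, id=18), (2, id=8), (2, id=19), (2, id=22), (3, id=12) …. Take first 2.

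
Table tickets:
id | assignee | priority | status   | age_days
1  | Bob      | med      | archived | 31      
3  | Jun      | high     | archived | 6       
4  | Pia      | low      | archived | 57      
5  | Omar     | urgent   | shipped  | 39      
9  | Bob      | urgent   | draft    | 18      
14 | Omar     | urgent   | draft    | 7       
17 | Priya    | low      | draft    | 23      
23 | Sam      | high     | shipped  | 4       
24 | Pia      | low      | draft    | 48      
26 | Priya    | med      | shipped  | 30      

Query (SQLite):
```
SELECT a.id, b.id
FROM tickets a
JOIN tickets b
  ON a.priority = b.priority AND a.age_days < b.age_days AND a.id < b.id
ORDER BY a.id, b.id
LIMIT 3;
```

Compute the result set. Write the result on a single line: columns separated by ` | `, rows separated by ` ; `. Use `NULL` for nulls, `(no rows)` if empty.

17 | 24

Pairs (a,b) with same priority, a.age_days < b.age_days, a.id < b.id.
priority groups: high:{3,23} low:{4,17,24} med:{1,26} urgent:{5,9,14}
Ordered by (a.id, b.id); first 3.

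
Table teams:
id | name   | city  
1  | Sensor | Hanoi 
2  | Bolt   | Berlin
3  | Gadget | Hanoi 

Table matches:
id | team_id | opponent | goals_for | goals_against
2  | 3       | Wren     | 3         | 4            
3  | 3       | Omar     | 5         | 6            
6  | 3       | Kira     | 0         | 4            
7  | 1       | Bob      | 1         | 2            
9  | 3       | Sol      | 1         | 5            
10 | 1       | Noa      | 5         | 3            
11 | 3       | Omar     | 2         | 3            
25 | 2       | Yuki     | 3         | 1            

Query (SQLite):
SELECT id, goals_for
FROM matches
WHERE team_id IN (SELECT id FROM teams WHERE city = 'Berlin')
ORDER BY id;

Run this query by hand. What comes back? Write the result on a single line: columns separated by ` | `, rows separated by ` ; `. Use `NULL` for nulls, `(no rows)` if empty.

25 | 3

Inner query: teams.id where city = 'Berlin'.
Outer: keep matches rows whose team_id is in that set.
Inner query → {2}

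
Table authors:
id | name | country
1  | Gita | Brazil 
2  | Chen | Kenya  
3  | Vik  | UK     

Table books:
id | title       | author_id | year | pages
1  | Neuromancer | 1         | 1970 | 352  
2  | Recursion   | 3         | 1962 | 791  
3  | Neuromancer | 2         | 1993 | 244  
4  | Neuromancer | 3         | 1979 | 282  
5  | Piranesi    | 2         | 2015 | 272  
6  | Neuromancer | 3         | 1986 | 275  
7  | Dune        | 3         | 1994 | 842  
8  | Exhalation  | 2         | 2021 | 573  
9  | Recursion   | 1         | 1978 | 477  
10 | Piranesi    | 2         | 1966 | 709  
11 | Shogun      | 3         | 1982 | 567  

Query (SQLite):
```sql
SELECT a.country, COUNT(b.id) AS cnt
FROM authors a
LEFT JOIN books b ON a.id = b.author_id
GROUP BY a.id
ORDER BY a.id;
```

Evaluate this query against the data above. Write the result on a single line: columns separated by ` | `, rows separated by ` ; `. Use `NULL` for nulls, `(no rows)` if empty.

Brazil | 2 ; Kenya | 4 ; UK | 5

LEFT JOIN keeps every authors row; unmatched ones get NULL for books columns.
Group by authors.id and compute COUNT(b.id). COUNT(col) of an all-NULL group is 0.
  1: ids {1, 9} → COUNT(b.id)=2
  2: ids {3, 5, 8, 10} → COUNT(b.id)=4
  3: ids {2, 4, 6, 7, 11} → COUNT(b.id)=5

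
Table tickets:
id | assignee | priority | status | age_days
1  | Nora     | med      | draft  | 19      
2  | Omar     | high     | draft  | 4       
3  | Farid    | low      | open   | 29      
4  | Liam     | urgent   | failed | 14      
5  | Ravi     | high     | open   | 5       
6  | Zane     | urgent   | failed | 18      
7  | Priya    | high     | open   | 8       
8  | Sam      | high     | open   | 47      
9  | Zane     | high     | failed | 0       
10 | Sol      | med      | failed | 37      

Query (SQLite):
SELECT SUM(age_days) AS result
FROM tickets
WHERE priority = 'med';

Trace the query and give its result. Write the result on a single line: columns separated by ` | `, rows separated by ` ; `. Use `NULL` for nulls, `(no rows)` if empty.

56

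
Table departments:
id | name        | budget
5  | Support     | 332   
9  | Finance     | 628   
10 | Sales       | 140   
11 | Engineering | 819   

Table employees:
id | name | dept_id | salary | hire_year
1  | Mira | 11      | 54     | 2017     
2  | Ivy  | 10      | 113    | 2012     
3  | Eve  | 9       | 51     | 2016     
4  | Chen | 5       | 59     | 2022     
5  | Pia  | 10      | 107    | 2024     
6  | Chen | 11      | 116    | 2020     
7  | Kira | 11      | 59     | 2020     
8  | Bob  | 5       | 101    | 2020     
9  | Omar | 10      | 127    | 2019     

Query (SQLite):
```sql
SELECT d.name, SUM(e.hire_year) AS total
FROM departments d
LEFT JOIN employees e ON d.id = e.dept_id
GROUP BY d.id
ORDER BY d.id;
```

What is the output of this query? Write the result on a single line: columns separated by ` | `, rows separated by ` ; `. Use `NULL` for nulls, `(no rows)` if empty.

LEFT JOIN keeps every departments row; unmatched ones get NULL for employees columns.
Group by departments.id and compute SUM(e.hire_year). SUM over an all-NULL group is NULL.
  5: ids {4, 8} → SUM(e.hire_year)=4042
  9: ids {3} → SUM(e.hire_year)=2016
  10: ids {2, 5, 9} → SUM(e.hire_year)=6055
  11: ids {1, 6, 7} → SUM(e.hire_year)=6057

Support | 4042 ; Finance | 2016 ; Sales | 6055 ; Engineering | 6057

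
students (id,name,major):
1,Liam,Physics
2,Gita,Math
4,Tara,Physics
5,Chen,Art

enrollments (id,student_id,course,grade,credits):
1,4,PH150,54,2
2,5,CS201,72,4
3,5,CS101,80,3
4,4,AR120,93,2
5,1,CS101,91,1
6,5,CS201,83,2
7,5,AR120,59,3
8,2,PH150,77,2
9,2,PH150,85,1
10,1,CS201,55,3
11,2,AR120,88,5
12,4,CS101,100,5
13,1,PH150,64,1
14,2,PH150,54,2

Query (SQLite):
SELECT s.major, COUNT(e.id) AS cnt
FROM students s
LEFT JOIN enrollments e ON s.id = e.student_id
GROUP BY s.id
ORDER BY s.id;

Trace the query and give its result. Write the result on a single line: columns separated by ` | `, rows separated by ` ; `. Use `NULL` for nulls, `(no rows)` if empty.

Physics | 3 ; Math | 4 ; Physics | 3 ; Art | 4

LEFT JOIN keeps every students row; unmatched ones get NULL for enrollments columns.
Group by students.id and compute COUNT(e.id). COUNT(col) of an all-NULL group is 0.
  1: ids {5, 10, 13} → COUNT(e.id)=3
  2: ids {8, 9, 11, 14} → COUNT(e.id)=4
  4: ids {1, 4, 12} → COUNT(e.id)=3
  5: ids {2, 3, 6, 7} → COUNT(e.id)=4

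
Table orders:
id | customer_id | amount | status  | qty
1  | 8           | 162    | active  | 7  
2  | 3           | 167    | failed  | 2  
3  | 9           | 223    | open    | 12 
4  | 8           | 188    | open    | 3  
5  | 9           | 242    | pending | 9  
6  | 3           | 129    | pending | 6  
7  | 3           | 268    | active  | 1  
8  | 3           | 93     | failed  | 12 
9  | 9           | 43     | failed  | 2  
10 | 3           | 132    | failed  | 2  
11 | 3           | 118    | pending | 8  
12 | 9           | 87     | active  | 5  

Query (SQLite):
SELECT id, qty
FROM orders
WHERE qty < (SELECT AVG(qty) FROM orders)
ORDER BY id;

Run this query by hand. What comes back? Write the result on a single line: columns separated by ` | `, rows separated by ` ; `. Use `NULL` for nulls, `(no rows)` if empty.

Scalar subquery: AVG(qty) over all orders rows = 5.75.
Keep rows where qty < that value.

2 | 2 ; 4 | 3 ; 7 | 1 ; 9 | 2 ; 10 | 2 ; 12 | 5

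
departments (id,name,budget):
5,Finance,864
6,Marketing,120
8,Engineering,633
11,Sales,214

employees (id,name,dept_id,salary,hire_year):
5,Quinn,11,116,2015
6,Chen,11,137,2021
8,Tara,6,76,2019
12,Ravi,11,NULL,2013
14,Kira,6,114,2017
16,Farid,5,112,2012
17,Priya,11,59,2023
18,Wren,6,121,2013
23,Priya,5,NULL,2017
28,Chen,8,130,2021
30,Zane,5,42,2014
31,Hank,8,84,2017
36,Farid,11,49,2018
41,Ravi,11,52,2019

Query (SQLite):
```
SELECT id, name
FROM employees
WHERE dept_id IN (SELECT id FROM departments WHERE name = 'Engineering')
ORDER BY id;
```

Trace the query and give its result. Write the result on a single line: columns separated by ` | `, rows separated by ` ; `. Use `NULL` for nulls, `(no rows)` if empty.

28 | Chen ; 31 | Hank

Inner query: departments.id where name = 'Engineering'.
Outer: keep employees rows whose dept_id is in that set.
Inner query → {8}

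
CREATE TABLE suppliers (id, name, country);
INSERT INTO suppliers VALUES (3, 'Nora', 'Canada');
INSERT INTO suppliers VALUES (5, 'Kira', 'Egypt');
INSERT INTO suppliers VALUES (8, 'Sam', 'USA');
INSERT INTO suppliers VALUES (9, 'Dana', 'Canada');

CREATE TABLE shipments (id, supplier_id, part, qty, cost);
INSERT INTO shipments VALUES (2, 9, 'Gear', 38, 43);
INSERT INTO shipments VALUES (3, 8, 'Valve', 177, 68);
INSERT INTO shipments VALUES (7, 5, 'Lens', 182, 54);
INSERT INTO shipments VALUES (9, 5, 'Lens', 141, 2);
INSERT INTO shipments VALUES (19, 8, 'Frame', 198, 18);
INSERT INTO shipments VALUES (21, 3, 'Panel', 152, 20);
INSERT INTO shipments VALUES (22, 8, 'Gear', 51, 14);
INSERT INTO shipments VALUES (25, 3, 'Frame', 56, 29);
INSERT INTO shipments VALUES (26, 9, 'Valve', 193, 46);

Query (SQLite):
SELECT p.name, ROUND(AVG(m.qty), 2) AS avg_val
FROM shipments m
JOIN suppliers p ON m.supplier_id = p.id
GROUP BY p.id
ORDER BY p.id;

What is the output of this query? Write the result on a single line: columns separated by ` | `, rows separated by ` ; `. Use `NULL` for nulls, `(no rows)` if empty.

Nora | 104 ; Kira | 161.5 ; Sam | 142 ; Dana | 115.5

Join each shipments row to its suppliers via supplier_id.
Group joined rows by suppliers.id; compute ROUND(AVG(m.qty), 2) per group.
  3: ids {21, 25} → ROUND(AVG(m.qty), 2)=104
  5: ids {7, 9} → ROUND(AVG(m.qty), 2)=161.5
  8: ids {3, 19, 22} → ROUND(AVG(m.qty), 2)=142
  9: ids {2, 26} → ROUND(AVG(m.qty), 2)=115.5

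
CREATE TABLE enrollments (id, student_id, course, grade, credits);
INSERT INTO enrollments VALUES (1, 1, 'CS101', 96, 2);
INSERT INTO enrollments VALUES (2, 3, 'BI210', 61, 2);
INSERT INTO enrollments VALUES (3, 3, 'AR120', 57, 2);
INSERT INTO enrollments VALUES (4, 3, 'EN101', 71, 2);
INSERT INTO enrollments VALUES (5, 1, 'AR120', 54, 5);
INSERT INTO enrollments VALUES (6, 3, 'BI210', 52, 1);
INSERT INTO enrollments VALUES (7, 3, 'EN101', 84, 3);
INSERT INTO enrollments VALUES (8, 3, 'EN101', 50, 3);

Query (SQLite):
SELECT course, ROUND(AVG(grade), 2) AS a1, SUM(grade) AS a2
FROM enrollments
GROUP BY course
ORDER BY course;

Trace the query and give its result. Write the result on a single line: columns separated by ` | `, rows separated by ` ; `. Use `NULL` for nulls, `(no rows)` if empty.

AR120 | 55.5 | 111 ; BI210 | 56.5 | 113 ; CS101 | 96 | 96 ; EN101 | 68.33 | 205

Group enrollments by course.
Per group compute: ROUND(AVG(grade), 2), SUM(grade).
  AR120: ids {3, 5} → ROUND(AVG(grade), 2)=55.5, SUM(grade)=111
  BI210: ids {2, 6} → ROUND(AVG(grade), 2)=56.5, SUM(grade)=113
  CS101: ids {1} → ROUND(AVG(grade), 2)=96, SUM(grade)=96
  EN101: ids {4, 7, 8} → ROUND(AVG(grade), 2)=68.33, SUM(grade)=205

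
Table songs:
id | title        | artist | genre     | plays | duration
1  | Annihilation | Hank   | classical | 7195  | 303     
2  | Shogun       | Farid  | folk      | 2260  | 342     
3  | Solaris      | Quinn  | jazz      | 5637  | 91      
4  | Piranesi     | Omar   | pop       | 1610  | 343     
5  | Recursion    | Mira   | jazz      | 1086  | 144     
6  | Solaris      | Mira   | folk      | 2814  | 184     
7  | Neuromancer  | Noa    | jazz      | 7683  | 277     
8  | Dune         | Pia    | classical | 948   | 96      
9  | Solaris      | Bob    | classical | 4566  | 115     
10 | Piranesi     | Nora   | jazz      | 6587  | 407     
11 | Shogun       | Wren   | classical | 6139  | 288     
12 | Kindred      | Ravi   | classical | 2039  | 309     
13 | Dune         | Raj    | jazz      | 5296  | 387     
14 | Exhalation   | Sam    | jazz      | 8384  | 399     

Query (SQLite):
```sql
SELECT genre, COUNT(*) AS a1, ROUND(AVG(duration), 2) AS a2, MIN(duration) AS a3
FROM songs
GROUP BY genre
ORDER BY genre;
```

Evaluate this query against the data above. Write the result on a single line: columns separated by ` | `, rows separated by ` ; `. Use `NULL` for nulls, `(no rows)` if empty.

Group songs by genre.
Per group compute: COUNT(*), ROUND(AVG(duration), 2), MIN(duration).
  classical: ids {1, 8, 9, 11, 12} → COUNT(*)=5, ROUND(AVG(duration), 2)=222.2, MIN(duration)=96
  folk: ids {2, 6} → COUNT(*)=2, ROUND(AVG(duration), 2)=263, MIN(duration)=184
  jazz: ids {3, 5, 7, 10, 13, 14} → COUNT(*)=6, ROUND(AVG(duration), 2)=284.17, MIN(duration)=91
  pop: ids {4} → COUNT(*)=1, ROUND(AVG(duration), 2)=343, MIN(duration)=343

classical | 5 | 222.2 | 96 ; folk | 2 | 263 | 184 ; jazz | 6 | 284.17 | 91 ; pop | 1 | 343 | 343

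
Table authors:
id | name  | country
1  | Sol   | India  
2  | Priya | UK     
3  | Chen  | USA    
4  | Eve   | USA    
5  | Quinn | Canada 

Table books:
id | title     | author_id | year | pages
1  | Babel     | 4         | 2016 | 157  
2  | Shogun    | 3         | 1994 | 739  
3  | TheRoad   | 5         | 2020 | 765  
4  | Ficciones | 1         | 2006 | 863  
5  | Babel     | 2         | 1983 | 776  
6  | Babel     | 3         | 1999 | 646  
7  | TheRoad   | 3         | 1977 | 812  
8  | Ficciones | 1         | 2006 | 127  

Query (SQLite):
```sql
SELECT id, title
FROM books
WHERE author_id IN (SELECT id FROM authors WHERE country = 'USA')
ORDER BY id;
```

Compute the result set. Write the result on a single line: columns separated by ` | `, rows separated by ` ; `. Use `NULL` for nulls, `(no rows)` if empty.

Inner query: authors.id where country = 'USA'.
Outer: keep books rows whose author_id is in that set.
Inner query → {3, 4}

1 | Babel ; 2 | Shogun ; 6 | Babel ; 7 | TheRoad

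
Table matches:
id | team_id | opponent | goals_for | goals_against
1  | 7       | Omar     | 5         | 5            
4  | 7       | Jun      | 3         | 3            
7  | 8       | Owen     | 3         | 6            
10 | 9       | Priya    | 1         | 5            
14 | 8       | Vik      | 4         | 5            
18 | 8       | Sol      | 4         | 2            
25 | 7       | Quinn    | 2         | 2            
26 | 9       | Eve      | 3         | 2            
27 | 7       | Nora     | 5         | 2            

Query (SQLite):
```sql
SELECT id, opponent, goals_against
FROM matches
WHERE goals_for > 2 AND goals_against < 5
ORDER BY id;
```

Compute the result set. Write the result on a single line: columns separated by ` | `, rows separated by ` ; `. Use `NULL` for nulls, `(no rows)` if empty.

goals_for > 2: ids {1, 4, 7, 14, 18, 26, 27}
goals_against < 5: ids {4, 18, 25, 26, 27}
Combine with AND.

4 | Jun | 3 ; 18 | Sol | 2 ; 26 | Eve | 2 ; 27 | Nora | 2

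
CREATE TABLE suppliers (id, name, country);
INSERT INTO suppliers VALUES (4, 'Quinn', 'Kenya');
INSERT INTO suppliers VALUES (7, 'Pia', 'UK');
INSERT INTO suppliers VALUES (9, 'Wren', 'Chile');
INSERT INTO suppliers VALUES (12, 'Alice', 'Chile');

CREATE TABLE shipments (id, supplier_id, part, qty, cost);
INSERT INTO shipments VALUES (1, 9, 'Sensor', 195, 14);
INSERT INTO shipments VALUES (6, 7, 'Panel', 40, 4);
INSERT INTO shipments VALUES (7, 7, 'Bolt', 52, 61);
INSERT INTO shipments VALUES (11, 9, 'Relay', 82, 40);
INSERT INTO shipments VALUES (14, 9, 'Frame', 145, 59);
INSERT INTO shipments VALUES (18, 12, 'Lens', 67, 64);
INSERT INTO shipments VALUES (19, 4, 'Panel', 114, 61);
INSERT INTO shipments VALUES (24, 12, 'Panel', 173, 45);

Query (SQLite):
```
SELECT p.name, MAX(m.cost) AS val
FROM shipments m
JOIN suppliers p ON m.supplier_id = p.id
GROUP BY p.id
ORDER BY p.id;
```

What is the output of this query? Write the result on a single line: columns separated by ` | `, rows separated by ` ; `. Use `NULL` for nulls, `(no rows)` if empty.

Join each shipments row to its suppliers via supplier_id.
Group joined rows by suppliers.id; compute MAX(m.cost) per group.
  4: ids {19} → MAX(m.cost)=61
  7: ids {6, 7} → MAX(m.cost)=61
  9: ids {1, 11, 14} → MAX(m.cost)=59
  12: ids {18, 24} → MAX(m.cost)=64

Quinn | 61 ; Pia | 61 ; Wren | 59 ; Alice | 64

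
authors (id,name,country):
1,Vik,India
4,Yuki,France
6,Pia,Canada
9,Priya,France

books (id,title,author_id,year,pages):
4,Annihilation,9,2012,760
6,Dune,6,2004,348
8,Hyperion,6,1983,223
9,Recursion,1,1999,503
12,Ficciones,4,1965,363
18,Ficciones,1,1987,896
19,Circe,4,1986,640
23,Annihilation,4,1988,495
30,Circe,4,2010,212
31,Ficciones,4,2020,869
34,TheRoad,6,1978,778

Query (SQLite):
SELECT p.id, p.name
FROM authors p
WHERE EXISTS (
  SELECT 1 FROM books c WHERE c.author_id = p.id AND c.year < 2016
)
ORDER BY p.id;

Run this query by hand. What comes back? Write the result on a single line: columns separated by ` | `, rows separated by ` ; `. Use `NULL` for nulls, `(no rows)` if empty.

1 | Vik ; 4 | Yuki ; 6 | Pia ; 9 | Priya

For each authors row, check whether any books with matching author_id has year < 2016.
Keep rows where that is true.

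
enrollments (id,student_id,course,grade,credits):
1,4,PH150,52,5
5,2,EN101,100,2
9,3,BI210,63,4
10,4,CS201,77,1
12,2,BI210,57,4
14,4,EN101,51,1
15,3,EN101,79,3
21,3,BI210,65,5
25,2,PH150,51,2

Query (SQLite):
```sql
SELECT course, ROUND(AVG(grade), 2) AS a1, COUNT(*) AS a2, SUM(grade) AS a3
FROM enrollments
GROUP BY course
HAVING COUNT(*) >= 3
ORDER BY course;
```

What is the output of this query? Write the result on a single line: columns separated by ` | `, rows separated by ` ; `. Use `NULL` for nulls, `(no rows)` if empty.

Group enrollments by course.
Per group compute: ROUND(AVG(grade), 2), COUNT(*), SUM(grade).
HAVING: drop groups with fewer than 3 rows.
  BI210: ids {9, 12, 21} → ROUND(AVG(grade), 2)=61.67, COUNT(*)=3, SUM(grade)=185
  CS201: ids {10} → ROUND(AVG(grade), 2)=77, COUNT(*)=1, SUM(grade)=77
  EN101: ids {5, 14, 15} → ROUND(AVG(grade), 2)=76.67, COUNT(*)=3, SUM(grade)=230
  PH150: ids {1, 25} → ROUND(AVG(grade), 2)=51.5, COUNT(*)=2, SUM(grade)=103

BI210 | 61.67 | 3 | 185 ; EN101 | 76.67 | 3 | 230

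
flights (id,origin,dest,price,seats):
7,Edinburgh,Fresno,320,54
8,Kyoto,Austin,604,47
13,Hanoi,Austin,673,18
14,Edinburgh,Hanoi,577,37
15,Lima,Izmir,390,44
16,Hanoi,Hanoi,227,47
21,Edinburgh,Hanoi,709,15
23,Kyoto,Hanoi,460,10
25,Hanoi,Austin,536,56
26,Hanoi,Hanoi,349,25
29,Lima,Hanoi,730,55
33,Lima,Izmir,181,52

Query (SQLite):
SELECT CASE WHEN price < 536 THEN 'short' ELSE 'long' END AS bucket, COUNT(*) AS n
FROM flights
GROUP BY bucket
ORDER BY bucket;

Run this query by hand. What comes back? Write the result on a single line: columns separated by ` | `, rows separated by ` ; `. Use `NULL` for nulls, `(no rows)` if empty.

long | 6 ; short | 6

Bucket rows by price < 536 → 'short' else 'long'; count each bucket.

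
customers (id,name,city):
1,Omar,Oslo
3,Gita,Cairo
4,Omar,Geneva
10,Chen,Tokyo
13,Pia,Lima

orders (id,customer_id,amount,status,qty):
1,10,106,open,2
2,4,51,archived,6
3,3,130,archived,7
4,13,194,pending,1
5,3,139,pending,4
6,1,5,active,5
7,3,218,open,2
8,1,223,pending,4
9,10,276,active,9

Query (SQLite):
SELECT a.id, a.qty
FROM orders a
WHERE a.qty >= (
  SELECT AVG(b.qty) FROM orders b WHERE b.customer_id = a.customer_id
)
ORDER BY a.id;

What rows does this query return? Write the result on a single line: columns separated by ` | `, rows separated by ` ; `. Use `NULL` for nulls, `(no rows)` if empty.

2 | 6 ; 3 | 7 ; 4 | 1 ; 6 | 5 ; 9 | 9

For each orders row a, compute AVG(qty) over rows sharing a.customer_id.
Keep row a if a.qty >= that per-group AVG.
  customer_id=1: AVG(qty) = 4.5
  customer_id=3: AVG(qty) = 4.333333
  customer_id=4: AVG(qty) = 6.0
  customer_id=10: AVG(qty) = 5.5
  customer_id=13: AVG(qty) = 1.0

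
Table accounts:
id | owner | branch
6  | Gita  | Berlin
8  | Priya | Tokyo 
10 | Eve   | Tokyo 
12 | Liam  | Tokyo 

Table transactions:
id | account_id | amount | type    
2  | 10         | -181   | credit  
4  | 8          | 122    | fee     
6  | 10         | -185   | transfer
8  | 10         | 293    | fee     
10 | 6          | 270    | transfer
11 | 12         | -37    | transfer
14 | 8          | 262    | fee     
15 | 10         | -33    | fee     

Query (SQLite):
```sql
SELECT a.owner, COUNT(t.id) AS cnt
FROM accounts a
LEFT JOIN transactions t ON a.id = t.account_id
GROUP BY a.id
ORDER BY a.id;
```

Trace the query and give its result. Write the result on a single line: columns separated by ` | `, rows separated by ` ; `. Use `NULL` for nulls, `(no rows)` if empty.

LEFT JOIN keeps every accounts row; unmatched ones get NULL for transactions columns.
Group by accounts.id and compute COUNT(t.id). COUNT(col) of an all-NULL group is 0.
  6: ids {10} → COUNT(t.id)=1
  8: ids {4, 14} → COUNT(t.id)=2
  10: ids {2, 6, 8, 15} → COUNT(t.id)=4
  12: ids {11} → COUNT(t.id)=1

Gita | 1 ; Priya | 2 ; Eve | 4 ; Liam | 1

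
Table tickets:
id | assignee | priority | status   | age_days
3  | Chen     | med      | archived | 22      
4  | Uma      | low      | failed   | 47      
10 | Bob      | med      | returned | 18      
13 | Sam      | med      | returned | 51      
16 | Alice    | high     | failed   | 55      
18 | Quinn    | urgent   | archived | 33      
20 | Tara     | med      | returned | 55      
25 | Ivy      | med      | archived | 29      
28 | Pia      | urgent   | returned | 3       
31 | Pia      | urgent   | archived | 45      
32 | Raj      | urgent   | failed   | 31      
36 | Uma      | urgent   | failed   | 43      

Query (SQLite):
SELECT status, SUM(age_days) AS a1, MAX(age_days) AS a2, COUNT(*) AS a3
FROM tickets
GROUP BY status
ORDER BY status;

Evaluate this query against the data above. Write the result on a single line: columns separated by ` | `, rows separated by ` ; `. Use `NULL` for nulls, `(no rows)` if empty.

archived | 129 | 45 | 4 ; failed | 176 | 55 | 4 ; returned | 127 | 55 | 4

Group tickets by status.
Per group compute: SUM(age_days), MAX(age_days), COUNT(*).
  archived: ids {3, 18, 25, 31} → SUM(age_days)=129, MAX(age_days)=45, COUNT(*)=4
  failed: ids {4, 16, 32, 36} → SUM(age_days)=176, MAX(age_days)=55, COUNT(*)=4
  returned: ids {10, 13, 20, 28} → SUM(age_days)=127, MAX(age_days)=55, COUNT(*)=4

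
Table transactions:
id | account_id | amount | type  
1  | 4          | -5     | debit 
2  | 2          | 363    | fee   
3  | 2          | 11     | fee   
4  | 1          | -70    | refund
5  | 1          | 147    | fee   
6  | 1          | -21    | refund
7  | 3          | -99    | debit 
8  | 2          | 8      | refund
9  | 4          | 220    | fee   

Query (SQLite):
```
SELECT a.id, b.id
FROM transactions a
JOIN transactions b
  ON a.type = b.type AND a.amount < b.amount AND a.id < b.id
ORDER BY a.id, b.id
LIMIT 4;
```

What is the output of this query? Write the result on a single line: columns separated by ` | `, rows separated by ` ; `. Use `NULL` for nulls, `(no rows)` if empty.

Pairs (a,b) with same type, a.amount < b.amount, a.id < b.id.
type groups: debit:{1,7} fee:{2,3,5,9} refund:{4,6,8}
Ordered by (a.id, b.id); first 4.

3 | 5 ; 3 | 9 ; 4 | 6 ; 4 | 8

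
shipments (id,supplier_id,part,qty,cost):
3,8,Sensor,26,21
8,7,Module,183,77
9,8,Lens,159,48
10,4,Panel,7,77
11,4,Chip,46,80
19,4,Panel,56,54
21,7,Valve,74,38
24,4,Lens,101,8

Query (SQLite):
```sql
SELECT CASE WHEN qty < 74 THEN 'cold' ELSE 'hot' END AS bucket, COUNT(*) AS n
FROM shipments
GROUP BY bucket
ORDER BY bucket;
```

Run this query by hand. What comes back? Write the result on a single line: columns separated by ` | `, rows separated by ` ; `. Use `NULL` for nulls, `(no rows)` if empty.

Bucket rows by qty < 74 → 'cold' else 'hot'; count each bucket.

cold | 4 ; hot | 4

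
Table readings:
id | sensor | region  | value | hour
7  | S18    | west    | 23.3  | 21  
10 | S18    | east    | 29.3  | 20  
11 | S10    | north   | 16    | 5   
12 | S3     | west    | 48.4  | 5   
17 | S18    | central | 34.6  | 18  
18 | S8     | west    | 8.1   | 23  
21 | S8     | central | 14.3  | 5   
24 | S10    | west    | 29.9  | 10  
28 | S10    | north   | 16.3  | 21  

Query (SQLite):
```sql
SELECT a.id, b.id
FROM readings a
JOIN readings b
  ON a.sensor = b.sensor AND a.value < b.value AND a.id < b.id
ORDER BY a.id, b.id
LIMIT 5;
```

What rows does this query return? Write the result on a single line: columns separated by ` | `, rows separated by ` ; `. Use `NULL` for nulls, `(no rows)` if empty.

Pairs (a,b) with same sensor, a.value < b.value, a.id < b.id.
sensor groups: S10:{11,24,28} S18:{7,10,17} S3:{12} S8:{18,21}
Ordered by (a.id, b.id); first 5.

7 | 10 ; 7 | 17 ; 10 | 17 ; 11 | 24 ; 11 | 28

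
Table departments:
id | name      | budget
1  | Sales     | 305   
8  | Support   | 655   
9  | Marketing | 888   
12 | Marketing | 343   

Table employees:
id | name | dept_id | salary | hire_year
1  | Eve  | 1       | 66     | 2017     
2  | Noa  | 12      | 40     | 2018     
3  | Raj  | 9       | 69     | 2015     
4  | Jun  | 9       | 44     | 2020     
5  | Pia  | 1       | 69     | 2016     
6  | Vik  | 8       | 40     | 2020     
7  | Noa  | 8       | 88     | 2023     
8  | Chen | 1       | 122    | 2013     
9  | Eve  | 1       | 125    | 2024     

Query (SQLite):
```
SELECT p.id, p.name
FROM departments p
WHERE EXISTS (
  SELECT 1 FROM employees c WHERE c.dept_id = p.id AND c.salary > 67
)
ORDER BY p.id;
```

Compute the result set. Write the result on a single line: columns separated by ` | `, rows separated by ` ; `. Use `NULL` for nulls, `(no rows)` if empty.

For each departments row, check whether any employees with matching dept_id has salary > 67.
Keep rows where that is true.

1 | Sales ; 8 | Support ; 9 | Marketing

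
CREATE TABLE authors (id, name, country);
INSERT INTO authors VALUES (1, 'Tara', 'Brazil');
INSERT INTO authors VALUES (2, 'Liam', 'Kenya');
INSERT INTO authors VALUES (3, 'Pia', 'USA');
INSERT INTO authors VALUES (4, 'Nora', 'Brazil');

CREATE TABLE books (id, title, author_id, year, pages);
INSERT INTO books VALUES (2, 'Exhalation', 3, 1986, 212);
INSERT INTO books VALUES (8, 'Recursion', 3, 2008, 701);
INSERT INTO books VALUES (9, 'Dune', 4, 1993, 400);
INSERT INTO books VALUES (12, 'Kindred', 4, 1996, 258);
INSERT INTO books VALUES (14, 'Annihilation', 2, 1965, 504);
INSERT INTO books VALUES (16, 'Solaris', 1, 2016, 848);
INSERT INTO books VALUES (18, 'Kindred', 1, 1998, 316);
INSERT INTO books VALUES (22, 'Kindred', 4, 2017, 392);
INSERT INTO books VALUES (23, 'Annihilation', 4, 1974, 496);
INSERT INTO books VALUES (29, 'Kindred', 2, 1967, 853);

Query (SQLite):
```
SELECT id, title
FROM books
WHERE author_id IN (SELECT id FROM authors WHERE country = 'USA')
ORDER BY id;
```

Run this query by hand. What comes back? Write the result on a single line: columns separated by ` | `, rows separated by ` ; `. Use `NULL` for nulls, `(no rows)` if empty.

2 | Exhalation ; 8 | Recursion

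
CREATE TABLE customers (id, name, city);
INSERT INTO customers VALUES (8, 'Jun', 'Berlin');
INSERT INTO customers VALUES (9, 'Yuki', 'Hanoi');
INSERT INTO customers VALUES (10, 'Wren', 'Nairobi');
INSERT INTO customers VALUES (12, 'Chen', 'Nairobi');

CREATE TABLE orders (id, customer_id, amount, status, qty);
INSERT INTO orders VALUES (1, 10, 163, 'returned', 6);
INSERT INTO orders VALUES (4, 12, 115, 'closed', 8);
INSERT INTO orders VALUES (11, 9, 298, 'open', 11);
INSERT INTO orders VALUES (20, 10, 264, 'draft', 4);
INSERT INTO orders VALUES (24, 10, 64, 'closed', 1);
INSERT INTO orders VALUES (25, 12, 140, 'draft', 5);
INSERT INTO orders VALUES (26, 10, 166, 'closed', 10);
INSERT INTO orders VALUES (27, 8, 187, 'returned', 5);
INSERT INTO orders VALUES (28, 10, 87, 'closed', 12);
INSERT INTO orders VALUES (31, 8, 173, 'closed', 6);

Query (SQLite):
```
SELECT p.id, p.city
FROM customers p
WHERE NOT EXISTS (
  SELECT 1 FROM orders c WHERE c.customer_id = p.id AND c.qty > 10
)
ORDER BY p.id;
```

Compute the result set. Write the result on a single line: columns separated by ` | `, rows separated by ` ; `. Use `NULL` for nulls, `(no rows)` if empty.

8 | Berlin ; 12 | Nairobi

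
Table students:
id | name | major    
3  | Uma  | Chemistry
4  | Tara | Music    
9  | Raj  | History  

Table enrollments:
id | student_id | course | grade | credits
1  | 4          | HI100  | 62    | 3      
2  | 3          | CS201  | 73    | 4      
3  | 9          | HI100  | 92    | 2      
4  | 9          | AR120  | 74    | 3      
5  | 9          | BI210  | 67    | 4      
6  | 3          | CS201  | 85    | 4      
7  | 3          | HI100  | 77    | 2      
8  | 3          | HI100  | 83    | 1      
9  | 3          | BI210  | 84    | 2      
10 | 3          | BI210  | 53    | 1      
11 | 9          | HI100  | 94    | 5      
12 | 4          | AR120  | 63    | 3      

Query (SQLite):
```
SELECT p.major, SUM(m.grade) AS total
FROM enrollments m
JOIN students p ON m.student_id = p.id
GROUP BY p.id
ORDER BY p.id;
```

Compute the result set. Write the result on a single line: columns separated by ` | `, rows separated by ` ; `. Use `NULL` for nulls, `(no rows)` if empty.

Join each enrollments row to its students via student_id.
Group joined rows by students.id; compute SUM(m.grade) per group.
  3: ids {2, 6, 7, 8, 9, 10} → SUM(m.grade)=455
  4: ids {1, 12} → SUM(m.grade)=125
  9: ids {3, 4, 5, 11} → SUM(m.grade)=327

Chemistry | 455 ; Music | 125 ; History | 327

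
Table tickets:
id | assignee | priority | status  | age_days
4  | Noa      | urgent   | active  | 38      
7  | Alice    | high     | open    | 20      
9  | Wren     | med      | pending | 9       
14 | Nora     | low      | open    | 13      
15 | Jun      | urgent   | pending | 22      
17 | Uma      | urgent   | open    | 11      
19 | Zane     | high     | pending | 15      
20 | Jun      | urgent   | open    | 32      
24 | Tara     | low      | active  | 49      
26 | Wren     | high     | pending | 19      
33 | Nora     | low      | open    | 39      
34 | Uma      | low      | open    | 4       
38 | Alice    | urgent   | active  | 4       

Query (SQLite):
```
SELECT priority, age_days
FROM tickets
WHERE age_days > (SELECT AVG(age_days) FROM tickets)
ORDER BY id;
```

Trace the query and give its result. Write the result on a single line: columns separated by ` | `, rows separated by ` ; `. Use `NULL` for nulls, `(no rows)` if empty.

urgent | 38 ; urgent | 22 ; urgent | 32 ; low | 49 ; low | 39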